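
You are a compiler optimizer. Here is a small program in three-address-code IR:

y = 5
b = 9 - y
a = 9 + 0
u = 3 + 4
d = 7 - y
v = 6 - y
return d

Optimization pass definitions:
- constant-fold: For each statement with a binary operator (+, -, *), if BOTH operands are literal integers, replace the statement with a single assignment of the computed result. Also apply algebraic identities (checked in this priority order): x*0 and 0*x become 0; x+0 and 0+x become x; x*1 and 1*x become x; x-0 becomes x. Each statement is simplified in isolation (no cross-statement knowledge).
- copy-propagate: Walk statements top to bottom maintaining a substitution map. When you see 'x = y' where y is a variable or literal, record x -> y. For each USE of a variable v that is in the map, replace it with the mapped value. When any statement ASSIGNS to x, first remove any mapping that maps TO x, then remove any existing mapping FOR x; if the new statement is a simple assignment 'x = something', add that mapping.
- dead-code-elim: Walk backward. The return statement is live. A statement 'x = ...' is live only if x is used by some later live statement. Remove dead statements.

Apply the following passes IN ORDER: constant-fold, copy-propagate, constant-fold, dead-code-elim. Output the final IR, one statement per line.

Initial IR:
  y = 5
  b = 9 - y
  a = 9 + 0
  u = 3 + 4
  d = 7 - y
  v = 6 - y
  return d
After constant-fold (7 stmts):
  y = 5
  b = 9 - y
  a = 9
  u = 7
  d = 7 - y
  v = 6 - y
  return d
After copy-propagate (7 stmts):
  y = 5
  b = 9 - 5
  a = 9
  u = 7
  d = 7 - 5
  v = 6 - 5
  return d
After constant-fold (7 stmts):
  y = 5
  b = 4
  a = 9
  u = 7
  d = 2
  v = 1
  return d
After dead-code-elim (2 stmts):
  d = 2
  return d

Answer: d = 2
return d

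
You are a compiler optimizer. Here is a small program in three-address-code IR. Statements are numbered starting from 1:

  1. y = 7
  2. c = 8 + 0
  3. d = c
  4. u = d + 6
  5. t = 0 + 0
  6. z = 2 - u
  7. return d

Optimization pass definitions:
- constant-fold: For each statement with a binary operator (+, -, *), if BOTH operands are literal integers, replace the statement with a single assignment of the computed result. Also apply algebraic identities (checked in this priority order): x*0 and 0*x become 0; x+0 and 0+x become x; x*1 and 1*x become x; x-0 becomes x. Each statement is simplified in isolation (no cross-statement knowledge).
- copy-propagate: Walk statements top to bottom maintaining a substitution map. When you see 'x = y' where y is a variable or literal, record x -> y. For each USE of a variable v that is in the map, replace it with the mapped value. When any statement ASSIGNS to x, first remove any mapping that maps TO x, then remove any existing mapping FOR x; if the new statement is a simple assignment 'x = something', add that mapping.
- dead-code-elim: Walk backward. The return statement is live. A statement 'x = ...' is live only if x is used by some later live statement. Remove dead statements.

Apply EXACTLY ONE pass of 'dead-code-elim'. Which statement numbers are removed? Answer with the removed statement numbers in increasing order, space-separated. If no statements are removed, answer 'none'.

Answer: 1 4 5 6

Derivation:
Backward liveness scan:
Stmt 1 'y = 7': DEAD (y not in live set [])
Stmt 2 'c = 8 + 0': KEEP (c is live); live-in = []
Stmt 3 'd = c': KEEP (d is live); live-in = ['c']
Stmt 4 'u = d + 6': DEAD (u not in live set ['d'])
Stmt 5 't = 0 + 0': DEAD (t not in live set ['d'])
Stmt 6 'z = 2 - u': DEAD (z not in live set ['d'])
Stmt 7 'return d': KEEP (return); live-in = ['d']
Removed statement numbers: [1, 4, 5, 6]
Surviving IR:
  c = 8 + 0
  d = c
  return d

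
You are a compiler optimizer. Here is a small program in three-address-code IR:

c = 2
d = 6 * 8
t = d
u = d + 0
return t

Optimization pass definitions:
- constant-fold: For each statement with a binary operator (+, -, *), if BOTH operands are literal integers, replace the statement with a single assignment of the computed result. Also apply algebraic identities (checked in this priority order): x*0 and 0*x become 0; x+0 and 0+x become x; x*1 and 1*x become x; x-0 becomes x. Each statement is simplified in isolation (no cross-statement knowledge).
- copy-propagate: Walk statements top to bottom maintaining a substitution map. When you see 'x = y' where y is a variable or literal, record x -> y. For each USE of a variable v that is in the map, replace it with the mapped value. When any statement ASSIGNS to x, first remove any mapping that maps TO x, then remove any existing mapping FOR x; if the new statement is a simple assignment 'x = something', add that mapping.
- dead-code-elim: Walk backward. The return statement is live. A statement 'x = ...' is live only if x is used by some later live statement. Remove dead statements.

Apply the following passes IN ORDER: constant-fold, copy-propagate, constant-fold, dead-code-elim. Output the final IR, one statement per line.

Answer: return 48

Derivation:
Initial IR:
  c = 2
  d = 6 * 8
  t = d
  u = d + 0
  return t
After constant-fold (5 stmts):
  c = 2
  d = 48
  t = d
  u = d
  return t
After copy-propagate (5 stmts):
  c = 2
  d = 48
  t = 48
  u = 48
  return 48
After constant-fold (5 stmts):
  c = 2
  d = 48
  t = 48
  u = 48
  return 48
After dead-code-elim (1 stmts):
  return 48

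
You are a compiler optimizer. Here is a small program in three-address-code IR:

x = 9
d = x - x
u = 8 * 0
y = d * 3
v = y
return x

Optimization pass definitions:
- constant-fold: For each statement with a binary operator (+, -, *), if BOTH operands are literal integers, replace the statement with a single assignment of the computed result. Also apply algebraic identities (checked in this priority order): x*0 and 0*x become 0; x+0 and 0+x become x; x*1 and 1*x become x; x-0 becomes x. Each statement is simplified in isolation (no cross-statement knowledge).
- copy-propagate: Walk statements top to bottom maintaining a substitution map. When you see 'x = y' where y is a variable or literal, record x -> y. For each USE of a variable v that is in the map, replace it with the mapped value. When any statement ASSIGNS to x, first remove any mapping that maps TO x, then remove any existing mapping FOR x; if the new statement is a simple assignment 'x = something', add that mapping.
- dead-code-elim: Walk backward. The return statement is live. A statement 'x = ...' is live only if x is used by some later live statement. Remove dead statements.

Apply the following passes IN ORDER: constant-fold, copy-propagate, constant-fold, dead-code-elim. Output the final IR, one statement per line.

Answer: return 9

Derivation:
Initial IR:
  x = 9
  d = x - x
  u = 8 * 0
  y = d * 3
  v = y
  return x
After constant-fold (6 stmts):
  x = 9
  d = x - x
  u = 0
  y = d * 3
  v = y
  return x
After copy-propagate (6 stmts):
  x = 9
  d = 9 - 9
  u = 0
  y = d * 3
  v = y
  return 9
After constant-fold (6 stmts):
  x = 9
  d = 0
  u = 0
  y = d * 3
  v = y
  return 9
After dead-code-elim (1 stmts):
  return 9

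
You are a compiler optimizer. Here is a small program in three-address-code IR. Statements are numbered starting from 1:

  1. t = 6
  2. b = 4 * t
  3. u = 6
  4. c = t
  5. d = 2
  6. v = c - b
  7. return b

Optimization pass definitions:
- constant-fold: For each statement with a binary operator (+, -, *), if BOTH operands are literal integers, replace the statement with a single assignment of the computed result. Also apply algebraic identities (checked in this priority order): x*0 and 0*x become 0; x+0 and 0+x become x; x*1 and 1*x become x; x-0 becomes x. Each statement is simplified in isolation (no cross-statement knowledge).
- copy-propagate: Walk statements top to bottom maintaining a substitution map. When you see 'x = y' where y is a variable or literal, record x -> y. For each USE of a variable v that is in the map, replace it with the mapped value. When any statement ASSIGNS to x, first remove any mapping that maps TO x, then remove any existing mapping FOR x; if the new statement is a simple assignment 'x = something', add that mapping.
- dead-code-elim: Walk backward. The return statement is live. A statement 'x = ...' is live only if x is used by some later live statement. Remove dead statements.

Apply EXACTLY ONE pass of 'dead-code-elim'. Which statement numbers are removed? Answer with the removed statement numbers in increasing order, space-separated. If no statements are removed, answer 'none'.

Answer: 3 4 5 6

Derivation:
Backward liveness scan:
Stmt 1 't = 6': KEEP (t is live); live-in = []
Stmt 2 'b = 4 * t': KEEP (b is live); live-in = ['t']
Stmt 3 'u = 6': DEAD (u not in live set ['b'])
Stmt 4 'c = t': DEAD (c not in live set ['b'])
Stmt 5 'd = 2': DEAD (d not in live set ['b'])
Stmt 6 'v = c - b': DEAD (v not in live set ['b'])
Stmt 7 'return b': KEEP (return); live-in = ['b']
Removed statement numbers: [3, 4, 5, 6]
Surviving IR:
  t = 6
  b = 4 * t
  return b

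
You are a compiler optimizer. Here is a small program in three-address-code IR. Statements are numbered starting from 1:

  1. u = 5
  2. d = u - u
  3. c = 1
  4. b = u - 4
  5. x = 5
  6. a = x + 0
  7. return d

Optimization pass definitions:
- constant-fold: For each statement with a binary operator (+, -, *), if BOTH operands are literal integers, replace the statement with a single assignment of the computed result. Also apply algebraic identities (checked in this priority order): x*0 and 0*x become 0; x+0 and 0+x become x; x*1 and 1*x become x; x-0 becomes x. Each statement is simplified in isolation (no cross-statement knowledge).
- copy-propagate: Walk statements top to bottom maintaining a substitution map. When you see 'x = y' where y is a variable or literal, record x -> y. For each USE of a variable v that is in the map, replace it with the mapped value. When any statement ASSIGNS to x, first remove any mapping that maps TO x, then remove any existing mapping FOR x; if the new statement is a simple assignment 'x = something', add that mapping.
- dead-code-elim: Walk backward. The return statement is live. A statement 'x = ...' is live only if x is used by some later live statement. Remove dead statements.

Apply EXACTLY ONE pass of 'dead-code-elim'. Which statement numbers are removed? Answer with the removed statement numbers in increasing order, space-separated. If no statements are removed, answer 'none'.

Answer: 3 4 5 6

Derivation:
Backward liveness scan:
Stmt 1 'u = 5': KEEP (u is live); live-in = []
Stmt 2 'd = u - u': KEEP (d is live); live-in = ['u']
Stmt 3 'c = 1': DEAD (c not in live set ['d'])
Stmt 4 'b = u - 4': DEAD (b not in live set ['d'])
Stmt 5 'x = 5': DEAD (x not in live set ['d'])
Stmt 6 'a = x + 0': DEAD (a not in live set ['d'])
Stmt 7 'return d': KEEP (return); live-in = ['d']
Removed statement numbers: [3, 4, 5, 6]
Surviving IR:
  u = 5
  d = u - u
  return d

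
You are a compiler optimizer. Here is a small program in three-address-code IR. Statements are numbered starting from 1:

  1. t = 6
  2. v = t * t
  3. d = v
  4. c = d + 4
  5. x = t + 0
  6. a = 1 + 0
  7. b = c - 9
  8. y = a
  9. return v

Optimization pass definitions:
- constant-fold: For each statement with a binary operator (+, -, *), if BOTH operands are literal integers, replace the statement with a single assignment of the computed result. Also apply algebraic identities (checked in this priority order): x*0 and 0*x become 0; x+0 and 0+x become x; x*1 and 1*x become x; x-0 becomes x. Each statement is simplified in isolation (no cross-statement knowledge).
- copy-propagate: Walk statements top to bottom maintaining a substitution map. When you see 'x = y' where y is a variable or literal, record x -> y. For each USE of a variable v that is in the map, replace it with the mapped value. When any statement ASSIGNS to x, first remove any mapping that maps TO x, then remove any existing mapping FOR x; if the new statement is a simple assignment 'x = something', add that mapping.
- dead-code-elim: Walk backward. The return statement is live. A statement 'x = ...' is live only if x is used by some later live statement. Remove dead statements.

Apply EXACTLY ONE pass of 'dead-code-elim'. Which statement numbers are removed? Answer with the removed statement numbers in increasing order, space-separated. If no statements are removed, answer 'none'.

Backward liveness scan:
Stmt 1 't = 6': KEEP (t is live); live-in = []
Stmt 2 'v = t * t': KEEP (v is live); live-in = ['t']
Stmt 3 'd = v': DEAD (d not in live set ['v'])
Stmt 4 'c = d + 4': DEAD (c not in live set ['v'])
Stmt 5 'x = t + 0': DEAD (x not in live set ['v'])
Stmt 6 'a = 1 + 0': DEAD (a not in live set ['v'])
Stmt 7 'b = c - 9': DEAD (b not in live set ['v'])
Stmt 8 'y = a': DEAD (y not in live set ['v'])
Stmt 9 'return v': KEEP (return); live-in = ['v']
Removed statement numbers: [3, 4, 5, 6, 7, 8]
Surviving IR:
  t = 6
  v = t * t
  return v

Answer: 3 4 5 6 7 8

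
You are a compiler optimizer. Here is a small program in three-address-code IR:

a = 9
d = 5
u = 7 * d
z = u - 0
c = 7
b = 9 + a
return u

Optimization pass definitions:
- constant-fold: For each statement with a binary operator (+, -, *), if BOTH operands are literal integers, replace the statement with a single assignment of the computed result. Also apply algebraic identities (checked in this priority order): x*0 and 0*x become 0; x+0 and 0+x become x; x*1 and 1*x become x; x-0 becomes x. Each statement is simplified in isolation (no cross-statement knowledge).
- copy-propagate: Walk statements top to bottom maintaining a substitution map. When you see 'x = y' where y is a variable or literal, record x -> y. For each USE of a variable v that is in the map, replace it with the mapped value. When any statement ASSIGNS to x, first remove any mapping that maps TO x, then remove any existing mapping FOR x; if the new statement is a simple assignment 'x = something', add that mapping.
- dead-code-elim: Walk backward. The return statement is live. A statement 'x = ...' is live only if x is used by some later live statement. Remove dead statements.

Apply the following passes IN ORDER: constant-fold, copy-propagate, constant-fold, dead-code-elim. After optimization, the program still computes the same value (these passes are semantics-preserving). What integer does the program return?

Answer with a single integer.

Initial IR:
  a = 9
  d = 5
  u = 7 * d
  z = u - 0
  c = 7
  b = 9 + a
  return u
After constant-fold (7 stmts):
  a = 9
  d = 5
  u = 7 * d
  z = u
  c = 7
  b = 9 + a
  return u
After copy-propagate (7 stmts):
  a = 9
  d = 5
  u = 7 * 5
  z = u
  c = 7
  b = 9 + 9
  return u
After constant-fold (7 stmts):
  a = 9
  d = 5
  u = 35
  z = u
  c = 7
  b = 18
  return u
After dead-code-elim (2 stmts):
  u = 35
  return u
Evaluate:
  a = 9  =>  a = 9
  d = 5  =>  d = 5
  u = 7 * d  =>  u = 35
  z = u - 0  =>  z = 35
  c = 7  =>  c = 7
  b = 9 + a  =>  b = 18
  return u = 35

Answer: 35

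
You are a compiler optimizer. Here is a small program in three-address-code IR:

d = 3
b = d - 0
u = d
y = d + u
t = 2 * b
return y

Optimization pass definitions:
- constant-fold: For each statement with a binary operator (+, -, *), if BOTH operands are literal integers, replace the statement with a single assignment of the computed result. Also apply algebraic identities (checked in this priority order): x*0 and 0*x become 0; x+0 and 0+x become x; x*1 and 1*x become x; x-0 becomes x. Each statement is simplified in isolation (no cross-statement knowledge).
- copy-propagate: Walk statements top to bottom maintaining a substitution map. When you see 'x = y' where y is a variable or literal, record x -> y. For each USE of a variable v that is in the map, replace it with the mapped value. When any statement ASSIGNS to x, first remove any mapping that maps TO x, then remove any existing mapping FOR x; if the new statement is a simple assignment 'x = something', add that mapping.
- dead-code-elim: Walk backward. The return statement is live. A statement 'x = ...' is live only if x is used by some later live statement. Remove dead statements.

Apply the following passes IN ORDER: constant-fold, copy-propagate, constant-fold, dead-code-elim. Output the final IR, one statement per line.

Initial IR:
  d = 3
  b = d - 0
  u = d
  y = d + u
  t = 2 * b
  return y
After constant-fold (6 stmts):
  d = 3
  b = d
  u = d
  y = d + u
  t = 2 * b
  return y
After copy-propagate (6 stmts):
  d = 3
  b = 3
  u = 3
  y = 3 + 3
  t = 2 * 3
  return y
After constant-fold (6 stmts):
  d = 3
  b = 3
  u = 3
  y = 6
  t = 6
  return y
After dead-code-elim (2 stmts):
  y = 6
  return y

Answer: y = 6
return y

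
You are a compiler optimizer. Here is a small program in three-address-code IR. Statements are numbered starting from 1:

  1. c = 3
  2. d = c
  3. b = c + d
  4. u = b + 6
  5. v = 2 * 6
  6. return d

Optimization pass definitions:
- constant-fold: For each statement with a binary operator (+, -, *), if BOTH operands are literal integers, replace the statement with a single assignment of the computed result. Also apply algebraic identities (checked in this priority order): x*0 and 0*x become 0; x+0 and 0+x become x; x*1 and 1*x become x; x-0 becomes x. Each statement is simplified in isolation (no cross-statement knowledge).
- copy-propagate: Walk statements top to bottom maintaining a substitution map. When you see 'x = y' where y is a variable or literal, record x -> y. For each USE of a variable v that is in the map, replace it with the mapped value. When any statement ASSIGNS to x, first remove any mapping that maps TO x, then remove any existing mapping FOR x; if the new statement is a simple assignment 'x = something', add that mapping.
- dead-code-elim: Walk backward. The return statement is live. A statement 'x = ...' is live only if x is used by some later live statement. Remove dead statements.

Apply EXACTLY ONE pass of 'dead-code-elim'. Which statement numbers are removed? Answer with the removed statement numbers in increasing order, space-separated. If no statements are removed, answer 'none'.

Answer: 3 4 5

Derivation:
Backward liveness scan:
Stmt 1 'c = 3': KEEP (c is live); live-in = []
Stmt 2 'd = c': KEEP (d is live); live-in = ['c']
Stmt 3 'b = c + d': DEAD (b not in live set ['d'])
Stmt 4 'u = b + 6': DEAD (u not in live set ['d'])
Stmt 5 'v = 2 * 6': DEAD (v not in live set ['d'])
Stmt 6 'return d': KEEP (return); live-in = ['d']
Removed statement numbers: [3, 4, 5]
Surviving IR:
  c = 3
  d = c
  return d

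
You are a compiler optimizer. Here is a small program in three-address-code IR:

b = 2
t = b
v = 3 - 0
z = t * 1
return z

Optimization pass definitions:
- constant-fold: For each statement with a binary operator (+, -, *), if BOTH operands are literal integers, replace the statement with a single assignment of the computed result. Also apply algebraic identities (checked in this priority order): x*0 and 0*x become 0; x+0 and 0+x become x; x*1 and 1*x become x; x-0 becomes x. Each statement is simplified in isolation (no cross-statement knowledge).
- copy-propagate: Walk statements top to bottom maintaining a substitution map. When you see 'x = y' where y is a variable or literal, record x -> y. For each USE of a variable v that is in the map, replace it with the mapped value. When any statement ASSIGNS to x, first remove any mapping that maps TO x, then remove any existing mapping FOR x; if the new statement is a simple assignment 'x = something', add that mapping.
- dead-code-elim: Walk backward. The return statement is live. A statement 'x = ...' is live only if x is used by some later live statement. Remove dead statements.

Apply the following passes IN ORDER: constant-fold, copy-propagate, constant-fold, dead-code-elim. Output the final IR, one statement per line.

Answer: return 2

Derivation:
Initial IR:
  b = 2
  t = b
  v = 3 - 0
  z = t * 1
  return z
After constant-fold (5 stmts):
  b = 2
  t = b
  v = 3
  z = t
  return z
After copy-propagate (5 stmts):
  b = 2
  t = 2
  v = 3
  z = 2
  return 2
After constant-fold (5 stmts):
  b = 2
  t = 2
  v = 3
  z = 2
  return 2
After dead-code-elim (1 stmts):
  return 2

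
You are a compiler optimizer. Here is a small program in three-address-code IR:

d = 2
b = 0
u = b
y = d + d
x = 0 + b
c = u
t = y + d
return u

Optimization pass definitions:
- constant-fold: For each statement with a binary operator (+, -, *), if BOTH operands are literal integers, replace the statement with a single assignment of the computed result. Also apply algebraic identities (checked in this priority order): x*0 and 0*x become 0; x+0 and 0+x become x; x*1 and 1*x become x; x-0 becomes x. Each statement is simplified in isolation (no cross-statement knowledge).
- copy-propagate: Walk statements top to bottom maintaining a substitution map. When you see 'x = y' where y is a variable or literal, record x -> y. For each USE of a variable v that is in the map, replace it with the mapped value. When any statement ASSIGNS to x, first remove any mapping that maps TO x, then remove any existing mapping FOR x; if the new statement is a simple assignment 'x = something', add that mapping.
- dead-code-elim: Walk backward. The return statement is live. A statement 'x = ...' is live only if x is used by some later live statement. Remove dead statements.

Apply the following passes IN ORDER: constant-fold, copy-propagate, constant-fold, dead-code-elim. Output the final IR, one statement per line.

Answer: return 0

Derivation:
Initial IR:
  d = 2
  b = 0
  u = b
  y = d + d
  x = 0 + b
  c = u
  t = y + d
  return u
After constant-fold (8 stmts):
  d = 2
  b = 0
  u = b
  y = d + d
  x = b
  c = u
  t = y + d
  return u
After copy-propagate (8 stmts):
  d = 2
  b = 0
  u = 0
  y = 2 + 2
  x = 0
  c = 0
  t = y + 2
  return 0
After constant-fold (8 stmts):
  d = 2
  b = 0
  u = 0
  y = 4
  x = 0
  c = 0
  t = y + 2
  return 0
After dead-code-elim (1 stmts):
  return 0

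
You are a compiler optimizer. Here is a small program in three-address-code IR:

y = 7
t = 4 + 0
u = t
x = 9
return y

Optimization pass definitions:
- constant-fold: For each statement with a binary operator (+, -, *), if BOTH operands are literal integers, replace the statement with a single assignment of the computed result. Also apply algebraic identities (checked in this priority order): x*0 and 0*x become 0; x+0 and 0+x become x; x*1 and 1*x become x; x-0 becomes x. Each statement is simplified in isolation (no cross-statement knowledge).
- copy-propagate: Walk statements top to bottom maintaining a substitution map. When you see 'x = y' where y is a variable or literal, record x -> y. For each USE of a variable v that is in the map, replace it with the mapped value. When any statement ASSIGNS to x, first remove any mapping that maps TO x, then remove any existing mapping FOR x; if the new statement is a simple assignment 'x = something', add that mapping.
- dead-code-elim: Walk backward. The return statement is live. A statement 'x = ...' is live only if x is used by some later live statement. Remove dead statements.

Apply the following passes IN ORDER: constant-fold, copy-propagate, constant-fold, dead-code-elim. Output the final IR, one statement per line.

Initial IR:
  y = 7
  t = 4 + 0
  u = t
  x = 9
  return y
After constant-fold (5 stmts):
  y = 7
  t = 4
  u = t
  x = 9
  return y
After copy-propagate (5 stmts):
  y = 7
  t = 4
  u = 4
  x = 9
  return 7
After constant-fold (5 stmts):
  y = 7
  t = 4
  u = 4
  x = 9
  return 7
After dead-code-elim (1 stmts):
  return 7

Answer: return 7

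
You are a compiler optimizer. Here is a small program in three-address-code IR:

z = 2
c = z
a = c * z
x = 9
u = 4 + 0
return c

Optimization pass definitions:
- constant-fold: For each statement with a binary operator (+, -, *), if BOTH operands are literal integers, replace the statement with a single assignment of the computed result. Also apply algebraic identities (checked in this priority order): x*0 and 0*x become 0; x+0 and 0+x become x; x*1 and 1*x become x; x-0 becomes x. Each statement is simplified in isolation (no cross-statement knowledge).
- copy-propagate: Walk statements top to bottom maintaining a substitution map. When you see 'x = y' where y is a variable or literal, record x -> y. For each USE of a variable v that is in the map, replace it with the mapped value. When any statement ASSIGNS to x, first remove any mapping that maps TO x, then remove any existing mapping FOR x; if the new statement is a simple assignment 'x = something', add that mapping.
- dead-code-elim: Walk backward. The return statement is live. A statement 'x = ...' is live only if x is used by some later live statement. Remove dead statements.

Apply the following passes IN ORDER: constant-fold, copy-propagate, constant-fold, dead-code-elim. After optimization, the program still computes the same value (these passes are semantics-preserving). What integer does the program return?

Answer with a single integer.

Answer: 2

Derivation:
Initial IR:
  z = 2
  c = z
  a = c * z
  x = 9
  u = 4 + 0
  return c
After constant-fold (6 stmts):
  z = 2
  c = z
  a = c * z
  x = 9
  u = 4
  return c
After copy-propagate (6 stmts):
  z = 2
  c = 2
  a = 2 * 2
  x = 9
  u = 4
  return 2
After constant-fold (6 stmts):
  z = 2
  c = 2
  a = 4
  x = 9
  u = 4
  return 2
After dead-code-elim (1 stmts):
  return 2
Evaluate:
  z = 2  =>  z = 2
  c = z  =>  c = 2
  a = c * z  =>  a = 4
  x = 9  =>  x = 9
  u = 4 + 0  =>  u = 4
  return c = 2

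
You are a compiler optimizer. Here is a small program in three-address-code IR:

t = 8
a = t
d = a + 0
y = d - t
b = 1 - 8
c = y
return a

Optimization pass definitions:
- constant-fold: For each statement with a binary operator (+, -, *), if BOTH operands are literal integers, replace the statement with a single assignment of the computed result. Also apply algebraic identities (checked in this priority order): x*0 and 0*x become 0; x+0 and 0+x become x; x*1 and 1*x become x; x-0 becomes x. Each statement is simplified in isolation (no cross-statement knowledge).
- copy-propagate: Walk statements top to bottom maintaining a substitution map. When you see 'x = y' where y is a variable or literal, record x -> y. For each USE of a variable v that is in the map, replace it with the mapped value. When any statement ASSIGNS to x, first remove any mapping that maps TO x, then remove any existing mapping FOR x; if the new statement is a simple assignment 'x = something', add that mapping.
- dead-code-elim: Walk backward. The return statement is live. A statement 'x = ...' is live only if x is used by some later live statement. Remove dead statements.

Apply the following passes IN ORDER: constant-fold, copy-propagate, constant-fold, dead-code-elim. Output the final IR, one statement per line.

Initial IR:
  t = 8
  a = t
  d = a + 0
  y = d - t
  b = 1 - 8
  c = y
  return a
After constant-fold (7 stmts):
  t = 8
  a = t
  d = a
  y = d - t
  b = -7
  c = y
  return a
After copy-propagate (7 stmts):
  t = 8
  a = 8
  d = 8
  y = 8 - 8
  b = -7
  c = y
  return 8
After constant-fold (7 stmts):
  t = 8
  a = 8
  d = 8
  y = 0
  b = -7
  c = y
  return 8
After dead-code-elim (1 stmts):
  return 8

Answer: return 8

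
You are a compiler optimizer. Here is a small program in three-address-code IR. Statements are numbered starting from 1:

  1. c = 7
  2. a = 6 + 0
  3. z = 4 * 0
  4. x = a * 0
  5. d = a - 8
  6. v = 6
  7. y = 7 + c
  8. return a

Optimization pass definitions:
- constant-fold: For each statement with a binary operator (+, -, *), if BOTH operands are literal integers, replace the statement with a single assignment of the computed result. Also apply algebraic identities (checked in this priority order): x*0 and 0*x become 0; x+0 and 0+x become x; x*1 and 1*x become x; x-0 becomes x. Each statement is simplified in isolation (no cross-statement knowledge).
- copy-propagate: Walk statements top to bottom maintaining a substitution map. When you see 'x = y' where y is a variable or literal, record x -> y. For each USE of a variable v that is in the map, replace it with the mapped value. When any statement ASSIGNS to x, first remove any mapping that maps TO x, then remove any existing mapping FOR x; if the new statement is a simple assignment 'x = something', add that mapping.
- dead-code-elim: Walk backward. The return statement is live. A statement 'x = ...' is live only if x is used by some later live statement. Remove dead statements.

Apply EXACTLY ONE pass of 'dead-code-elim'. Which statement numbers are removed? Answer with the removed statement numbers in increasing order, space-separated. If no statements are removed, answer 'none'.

Answer: 1 3 4 5 6 7

Derivation:
Backward liveness scan:
Stmt 1 'c = 7': DEAD (c not in live set [])
Stmt 2 'a = 6 + 0': KEEP (a is live); live-in = []
Stmt 3 'z = 4 * 0': DEAD (z not in live set ['a'])
Stmt 4 'x = a * 0': DEAD (x not in live set ['a'])
Stmt 5 'd = a - 8': DEAD (d not in live set ['a'])
Stmt 6 'v = 6': DEAD (v not in live set ['a'])
Stmt 7 'y = 7 + c': DEAD (y not in live set ['a'])
Stmt 8 'return a': KEEP (return); live-in = ['a']
Removed statement numbers: [1, 3, 4, 5, 6, 7]
Surviving IR:
  a = 6 + 0
  return a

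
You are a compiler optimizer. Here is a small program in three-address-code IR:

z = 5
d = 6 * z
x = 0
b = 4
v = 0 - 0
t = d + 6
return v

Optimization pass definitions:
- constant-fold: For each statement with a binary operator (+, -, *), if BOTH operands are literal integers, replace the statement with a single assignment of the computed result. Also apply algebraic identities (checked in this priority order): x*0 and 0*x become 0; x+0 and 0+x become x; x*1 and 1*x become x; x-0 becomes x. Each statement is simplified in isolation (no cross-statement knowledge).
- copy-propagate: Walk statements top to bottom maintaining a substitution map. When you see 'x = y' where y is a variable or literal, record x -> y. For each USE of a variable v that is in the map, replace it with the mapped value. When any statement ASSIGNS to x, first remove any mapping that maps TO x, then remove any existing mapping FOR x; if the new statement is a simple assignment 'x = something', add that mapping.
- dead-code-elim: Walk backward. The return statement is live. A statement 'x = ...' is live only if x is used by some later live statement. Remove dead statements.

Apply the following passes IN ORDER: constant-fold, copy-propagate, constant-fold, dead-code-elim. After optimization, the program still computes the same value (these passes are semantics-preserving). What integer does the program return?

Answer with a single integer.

Answer: 0

Derivation:
Initial IR:
  z = 5
  d = 6 * z
  x = 0
  b = 4
  v = 0 - 0
  t = d + 6
  return v
After constant-fold (7 stmts):
  z = 5
  d = 6 * z
  x = 0
  b = 4
  v = 0
  t = d + 6
  return v
After copy-propagate (7 stmts):
  z = 5
  d = 6 * 5
  x = 0
  b = 4
  v = 0
  t = d + 6
  return 0
After constant-fold (7 stmts):
  z = 5
  d = 30
  x = 0
  b = 4
  v = 0
  t = d + 6
  return 0
After dead-code-elim (1 stmts):
  return 0
Evaluate:
  z = 5  =>  z = 5
  d = 6 * z  =>  d = 30
  x = 0  =>  x = 0
  b = 4  =>  b = 4
  v = 0 - 0  =>  v = 0
  t = d + 6  =>  t = 36
  return v = 0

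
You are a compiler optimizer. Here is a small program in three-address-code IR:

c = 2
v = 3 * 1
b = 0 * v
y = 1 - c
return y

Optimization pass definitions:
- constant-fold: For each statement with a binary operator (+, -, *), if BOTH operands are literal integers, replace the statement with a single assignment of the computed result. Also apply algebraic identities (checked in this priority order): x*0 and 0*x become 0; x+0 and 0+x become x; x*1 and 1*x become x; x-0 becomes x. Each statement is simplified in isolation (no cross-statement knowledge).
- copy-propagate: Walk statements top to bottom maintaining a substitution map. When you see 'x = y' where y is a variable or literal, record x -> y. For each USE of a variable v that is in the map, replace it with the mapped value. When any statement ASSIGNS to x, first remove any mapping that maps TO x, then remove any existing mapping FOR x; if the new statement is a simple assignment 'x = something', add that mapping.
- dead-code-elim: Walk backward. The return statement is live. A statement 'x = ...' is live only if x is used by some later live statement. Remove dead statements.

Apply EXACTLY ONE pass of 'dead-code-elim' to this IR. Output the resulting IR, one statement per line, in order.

Applying dead-code-elim statement-by-statement:
  [5] return y  -> KEEP (return); live=['y']
  [4] y = 1 - c  -> KEEP; live=['c']
  [3] b = 0 * v  -> DEAD (b not live)
  [2] v = 3 * 1  -> DEAD (v not live)
  [1] c = 2  -> KEEP; live=[]
Result (3 stmts):
  c = 2
  y = 1 - c
  return y

Answer: c = 2
y = 1 - c
return y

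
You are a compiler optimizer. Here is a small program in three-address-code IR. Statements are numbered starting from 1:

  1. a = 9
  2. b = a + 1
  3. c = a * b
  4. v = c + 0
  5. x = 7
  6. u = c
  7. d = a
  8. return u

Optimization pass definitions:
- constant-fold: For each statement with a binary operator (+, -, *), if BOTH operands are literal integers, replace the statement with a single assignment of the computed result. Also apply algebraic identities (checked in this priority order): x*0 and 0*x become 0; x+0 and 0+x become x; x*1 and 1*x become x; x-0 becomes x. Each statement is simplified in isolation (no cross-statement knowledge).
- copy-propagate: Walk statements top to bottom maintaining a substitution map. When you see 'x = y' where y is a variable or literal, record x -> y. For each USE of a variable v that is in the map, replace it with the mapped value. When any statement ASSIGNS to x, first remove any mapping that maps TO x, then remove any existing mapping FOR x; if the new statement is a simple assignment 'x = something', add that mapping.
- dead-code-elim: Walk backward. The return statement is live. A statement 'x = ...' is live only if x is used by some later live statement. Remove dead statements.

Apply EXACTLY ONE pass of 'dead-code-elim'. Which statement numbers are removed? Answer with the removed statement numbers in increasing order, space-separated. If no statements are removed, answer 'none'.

Answer: 4 5 7

Derivation:
Backward liveness scan:
Stmt 1 'a = 9': KEEP (a is live); live-in = []
Stmt 2 'b = a + 1': KEEP (b is live); live-in = ['a']
Stmt 3 'c = a * b': KEEP (c is live); live-in = ['a', 'b']
Stmt 4 'v = c + 0': DEAD (v not in live set ['c'])
Stmt 5 'x = 7': DEAD (x not in live set ['c'])
Stmt 6 'u = c': KEEP (u is live); live-in = ['c']
Stmt 7 'd = a': DEAD (d not in live set ['u'])
Stmt 8 'return u': KEEP (return); live-in = ['u']
Removed statement numbers: [4, 5, 7]
Surviving IR:
  a = 9
  b = a + 1
  c = a * b
  u = c
  return u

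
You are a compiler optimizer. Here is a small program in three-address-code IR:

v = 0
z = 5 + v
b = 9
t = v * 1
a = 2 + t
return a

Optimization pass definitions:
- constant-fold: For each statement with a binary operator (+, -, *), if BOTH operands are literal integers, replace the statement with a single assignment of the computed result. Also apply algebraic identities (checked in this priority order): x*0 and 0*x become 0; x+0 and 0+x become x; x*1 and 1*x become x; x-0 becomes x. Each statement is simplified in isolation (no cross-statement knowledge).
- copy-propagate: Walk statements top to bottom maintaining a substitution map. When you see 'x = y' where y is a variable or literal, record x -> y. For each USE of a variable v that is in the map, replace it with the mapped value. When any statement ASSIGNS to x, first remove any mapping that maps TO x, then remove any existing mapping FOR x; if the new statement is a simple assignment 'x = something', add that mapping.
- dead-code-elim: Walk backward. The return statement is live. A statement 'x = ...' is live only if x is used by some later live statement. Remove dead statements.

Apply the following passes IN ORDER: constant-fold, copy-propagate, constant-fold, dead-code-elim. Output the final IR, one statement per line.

Answer: a = 2
return a

Derivation:
Initial IR:
  v = 0
  z = 5 + v
  b = 9
  t = v * 1
  a = 2 + t
  return a
After constant-fold (6 stmts):
  v = 0
  z = 5 + v
  b = 9
  t = v
  a = 2 + t
  return a
After copy-propagate (6 stmts):
  v = 0
  z = 5 + 0
  b = 9
  t = 0
  a = 2 + 0
  return a
After constant-fold (6 stmts):
  v = 0
  z = 5
  b = 9
  t = 0
  a = 2
  return a
After dead-code-elim (2 stmts):
  a = 2
  return a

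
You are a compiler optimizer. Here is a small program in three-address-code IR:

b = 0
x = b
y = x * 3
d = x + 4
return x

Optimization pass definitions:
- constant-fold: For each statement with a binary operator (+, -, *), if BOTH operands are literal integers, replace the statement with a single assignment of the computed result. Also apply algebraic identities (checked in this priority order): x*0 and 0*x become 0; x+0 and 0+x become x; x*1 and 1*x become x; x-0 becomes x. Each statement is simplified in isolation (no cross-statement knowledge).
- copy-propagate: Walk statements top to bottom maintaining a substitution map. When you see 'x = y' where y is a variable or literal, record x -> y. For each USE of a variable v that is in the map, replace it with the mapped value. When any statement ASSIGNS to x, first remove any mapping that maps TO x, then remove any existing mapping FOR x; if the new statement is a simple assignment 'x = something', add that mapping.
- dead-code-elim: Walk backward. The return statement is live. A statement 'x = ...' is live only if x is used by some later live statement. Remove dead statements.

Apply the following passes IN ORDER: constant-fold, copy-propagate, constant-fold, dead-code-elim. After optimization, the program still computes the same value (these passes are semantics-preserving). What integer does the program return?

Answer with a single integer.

Initial IR:
  b = 0
  x = b
  y = x * 3
  d = x + 4
  return x
After constant-fold (5 stmts):
  b = 0
  x = b
  y = x * 3
  d = x + 4
  return x
After copy-propagate (5 stmts):
  b = 0
  x = 0
  y = 0 * 3
  d = 0 + 4
  return 0
After constant-fold (5 stmts):
  b = 0
  x = 0
  y = 0
  d = 4
  return 0
After dead-code-elim (1 stmts):
  return 0
Evaluate:
  b = 0  =>  b = 0
  x = b  =>  x = 0
  y = x * 3  =>  y = 0
  d = x + 4  =>  d = 4
  return x = 0

Answer: 0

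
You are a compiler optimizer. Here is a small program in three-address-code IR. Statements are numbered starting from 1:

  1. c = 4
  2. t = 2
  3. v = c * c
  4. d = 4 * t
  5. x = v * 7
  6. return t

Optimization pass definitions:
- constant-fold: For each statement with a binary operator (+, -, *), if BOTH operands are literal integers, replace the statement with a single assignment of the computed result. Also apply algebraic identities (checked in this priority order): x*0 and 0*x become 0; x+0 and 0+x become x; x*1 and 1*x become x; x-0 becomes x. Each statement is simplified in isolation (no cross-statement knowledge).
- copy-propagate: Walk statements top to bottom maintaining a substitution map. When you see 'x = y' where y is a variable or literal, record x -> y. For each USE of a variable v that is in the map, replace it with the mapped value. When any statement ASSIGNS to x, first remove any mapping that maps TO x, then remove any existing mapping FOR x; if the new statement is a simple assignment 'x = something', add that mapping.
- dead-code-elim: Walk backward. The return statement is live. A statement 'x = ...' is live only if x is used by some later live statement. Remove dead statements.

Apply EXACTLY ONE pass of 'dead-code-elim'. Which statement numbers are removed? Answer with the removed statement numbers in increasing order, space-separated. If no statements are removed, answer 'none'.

Backward liveness scan:
Stmt 1 'c = 4': DEAD (c not in live set [])
Stmt 2 't = 2': KEEP (t is live); live-in = []
Stmt 3 'v = c * c': DEAD (v not in live set ['t'])
Stmt 4 'd = 4 * t': DEAD (d not in live set ['t'])
Stmt 5 'x = v * 7': DEAD (x not in live set ['t'])
Stmt 6 'return t': KEEP (return); live-in = ['t']
Removed statement numbers: [1, 3, 4, 5]
Surviving IR:
  t = 2
  return t

Answer: 1 3 4 5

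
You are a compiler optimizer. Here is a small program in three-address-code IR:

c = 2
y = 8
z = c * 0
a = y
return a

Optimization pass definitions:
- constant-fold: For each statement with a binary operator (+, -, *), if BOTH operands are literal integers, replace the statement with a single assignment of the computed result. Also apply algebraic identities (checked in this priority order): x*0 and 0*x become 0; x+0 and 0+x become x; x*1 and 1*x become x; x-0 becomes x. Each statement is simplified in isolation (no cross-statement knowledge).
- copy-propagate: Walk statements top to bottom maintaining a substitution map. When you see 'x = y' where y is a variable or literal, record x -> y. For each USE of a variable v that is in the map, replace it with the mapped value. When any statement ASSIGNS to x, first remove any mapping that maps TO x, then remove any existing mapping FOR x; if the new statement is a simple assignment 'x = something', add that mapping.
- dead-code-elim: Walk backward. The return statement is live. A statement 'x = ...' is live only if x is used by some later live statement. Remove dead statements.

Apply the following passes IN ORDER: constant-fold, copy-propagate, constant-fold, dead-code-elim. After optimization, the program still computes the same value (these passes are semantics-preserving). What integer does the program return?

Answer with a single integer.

Initial IR:
  c = 2
  y = 8
  z = c * 0
  a = y
  return a
After constant-fold (5 stmts):
  c = 2
  y = 8
  z = 0
  a = y
  return a
After copy-propagate (5 stmts):
  c = 2
  y = 8
  z = 0
  a = 8
  return 8
After constant-fold (5 stmts):
  c = 2
  y = 8
  z = 0
  a = 8
  return 8
After dead-code-elim (1 stmts):
  return 8
Evaluate:
  c = 2  =>  c = 2
  y = 8  =>  y = 8
  z = c * 0  =>  z = 0
  a = y  =>  a = 8
  return a = 8

Answer: 8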